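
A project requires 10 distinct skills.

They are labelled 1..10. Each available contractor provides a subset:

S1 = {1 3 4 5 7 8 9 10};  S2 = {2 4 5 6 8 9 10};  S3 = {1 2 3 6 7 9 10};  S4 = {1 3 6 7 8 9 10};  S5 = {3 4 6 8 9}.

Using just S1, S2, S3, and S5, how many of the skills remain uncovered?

0

Union of S1, S2, S3, S5 = {1, 2, 3, 4, 5, 6, 7, 8, 9, 10} — that's every skill, so 0 are uncovered.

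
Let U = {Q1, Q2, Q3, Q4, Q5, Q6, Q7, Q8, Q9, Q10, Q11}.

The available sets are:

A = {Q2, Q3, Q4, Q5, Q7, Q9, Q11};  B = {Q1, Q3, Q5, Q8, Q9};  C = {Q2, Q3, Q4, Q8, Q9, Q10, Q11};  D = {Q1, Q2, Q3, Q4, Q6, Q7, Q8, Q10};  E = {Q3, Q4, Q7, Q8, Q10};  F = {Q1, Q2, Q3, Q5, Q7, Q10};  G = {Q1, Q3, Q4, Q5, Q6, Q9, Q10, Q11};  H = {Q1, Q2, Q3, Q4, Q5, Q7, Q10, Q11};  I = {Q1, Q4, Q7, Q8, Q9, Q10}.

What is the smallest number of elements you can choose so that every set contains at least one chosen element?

2

T = {Q9, Q10} meets every set (each contains at least one member of T), and |T| = 2.
No single element lies in every set, so at least 2 are needed and 2 is optimal.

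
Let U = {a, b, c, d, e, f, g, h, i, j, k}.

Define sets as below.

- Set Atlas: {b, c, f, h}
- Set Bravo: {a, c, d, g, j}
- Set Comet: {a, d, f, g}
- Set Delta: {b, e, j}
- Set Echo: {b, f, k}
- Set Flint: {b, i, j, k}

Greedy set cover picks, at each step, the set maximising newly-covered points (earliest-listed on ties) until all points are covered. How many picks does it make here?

4

Greedy: pick Bravo (covers 5 new) → pick Atlas (covers 3 new) → pick Flint (covers 2 new) → pick Delta (covers 1 new). Total picks: 4.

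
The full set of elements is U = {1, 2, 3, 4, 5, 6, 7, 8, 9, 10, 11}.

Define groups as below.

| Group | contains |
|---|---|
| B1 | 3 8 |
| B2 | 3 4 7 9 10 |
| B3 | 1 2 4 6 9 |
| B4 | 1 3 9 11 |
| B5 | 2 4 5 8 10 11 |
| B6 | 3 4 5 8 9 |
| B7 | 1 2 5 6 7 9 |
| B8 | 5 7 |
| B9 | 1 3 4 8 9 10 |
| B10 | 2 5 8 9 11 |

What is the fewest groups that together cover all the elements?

3

B5, B6, and B7 cover everything between them: the union {1, 2, 3, 4, 5, 6, 7, 8, 9, 10, 11} is all of U.
No 2 of the 10 groups cover everything (all 45 combinations miss at least one element), so 3 is optimal.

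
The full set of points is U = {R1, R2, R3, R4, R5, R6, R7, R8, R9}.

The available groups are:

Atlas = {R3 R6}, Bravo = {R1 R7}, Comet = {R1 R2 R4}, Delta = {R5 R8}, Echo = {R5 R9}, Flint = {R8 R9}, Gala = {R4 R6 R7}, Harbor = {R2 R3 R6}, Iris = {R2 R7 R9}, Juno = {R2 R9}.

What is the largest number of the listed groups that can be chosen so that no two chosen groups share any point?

Atlas, Bravo, Delta, Juno are pairwise disjoint (Atlas={R3,R6}; Bravo={R1,R7}; Delta={R5,R8}; Juno={R2,R9}).
Every remaining group overlaps one of these, and no 5 of the listed groups are pairwise disjoint, so 4 is the maximum.

4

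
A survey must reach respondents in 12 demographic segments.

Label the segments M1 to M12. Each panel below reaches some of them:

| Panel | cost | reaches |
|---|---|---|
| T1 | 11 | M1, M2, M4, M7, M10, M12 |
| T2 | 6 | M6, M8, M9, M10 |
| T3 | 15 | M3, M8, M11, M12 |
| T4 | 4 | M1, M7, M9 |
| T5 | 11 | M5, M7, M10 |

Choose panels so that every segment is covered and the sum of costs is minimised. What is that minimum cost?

43

T1, T2, T3, T5 together cover every segment (T1 ∪ T2 ∪ T3 ∪ T5 = {M1, M2, M3, M4, M5, M6, M7, M8, M9, M10, M11, M12}); total cost 11 + 6 + 15 + 11 = 43.
The greedy pick T4, T2, T1, T3, T5 costs 47; no covering selection beats 43.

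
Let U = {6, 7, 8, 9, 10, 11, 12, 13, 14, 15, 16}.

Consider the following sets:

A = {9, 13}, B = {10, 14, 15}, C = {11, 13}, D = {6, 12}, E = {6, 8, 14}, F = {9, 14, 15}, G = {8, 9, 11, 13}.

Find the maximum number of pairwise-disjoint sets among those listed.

B, C, D are pairwise disjoint (B={10,14,15}; C={11,13}; D={6,12}).
Every remaining set overlaps one of these, and no 4 of the listed sets are pairwise disjoint, so 3 is the maximum.

3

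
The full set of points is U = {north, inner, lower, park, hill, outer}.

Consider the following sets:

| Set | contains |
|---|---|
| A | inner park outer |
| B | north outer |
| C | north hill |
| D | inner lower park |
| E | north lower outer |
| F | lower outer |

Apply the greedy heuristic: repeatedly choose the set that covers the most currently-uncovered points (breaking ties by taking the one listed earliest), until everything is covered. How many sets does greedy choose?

Greedy: pick A (covers 3 new) → pick C (covers 2 new) → pick D (covers 1 new). Total picks: 3.

3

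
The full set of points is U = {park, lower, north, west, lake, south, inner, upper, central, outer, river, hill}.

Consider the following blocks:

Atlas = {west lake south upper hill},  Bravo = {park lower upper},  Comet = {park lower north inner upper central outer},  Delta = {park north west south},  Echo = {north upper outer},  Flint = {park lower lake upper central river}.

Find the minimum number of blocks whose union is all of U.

3

Take {Atlas, Comet, Flint}. Their union is {park, lower, north, west, lake, south, inner, upper, central, outer, river, hill}, which is all 12 points.
Only Comet contains inner, so Comet is forced; the remaining 5 points need at least 2 more blocks (each remaining block adds at most 4) — so at least 3 blocks are needed, and 3 is optimal.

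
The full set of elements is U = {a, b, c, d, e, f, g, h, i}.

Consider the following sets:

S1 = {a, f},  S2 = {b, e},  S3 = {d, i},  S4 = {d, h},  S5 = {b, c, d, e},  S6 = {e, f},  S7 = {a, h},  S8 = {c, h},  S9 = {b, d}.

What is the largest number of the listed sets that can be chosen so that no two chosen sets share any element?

S1, S2, S3, S8 are pairwise disjoint (S1={a,f}; S2={b,e}; S3={d,i}; S8={c,h}).
Every remaining set overlaps one of these, and no 5 of the listed sets are pairwise disjoint, so 4 is the maximum.

4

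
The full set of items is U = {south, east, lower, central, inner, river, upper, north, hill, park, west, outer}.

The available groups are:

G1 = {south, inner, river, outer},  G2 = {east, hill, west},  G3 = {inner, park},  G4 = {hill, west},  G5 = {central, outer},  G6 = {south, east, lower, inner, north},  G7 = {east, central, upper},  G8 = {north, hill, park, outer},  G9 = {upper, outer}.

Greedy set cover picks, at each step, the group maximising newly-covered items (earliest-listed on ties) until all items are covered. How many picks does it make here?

Greedy: pick G6 (covers 5 new) → pick G8 (covers 3 new) → pick G7 (covers 2 new) → pick G1 (covers 1 new) → pick G2 (covers 1 new). Total picks: 5.

5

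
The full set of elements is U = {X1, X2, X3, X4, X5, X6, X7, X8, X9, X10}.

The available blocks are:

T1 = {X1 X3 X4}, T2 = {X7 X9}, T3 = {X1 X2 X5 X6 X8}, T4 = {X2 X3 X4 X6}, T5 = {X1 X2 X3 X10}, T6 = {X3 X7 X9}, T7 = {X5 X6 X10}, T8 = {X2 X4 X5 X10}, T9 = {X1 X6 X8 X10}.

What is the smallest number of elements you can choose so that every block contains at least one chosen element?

4

H = {X1, X4, X9, X10} meets every block (each contains at least one member of H), and |H| = 4.
No choice of 3 elements meets every block, so 4 is the minimum.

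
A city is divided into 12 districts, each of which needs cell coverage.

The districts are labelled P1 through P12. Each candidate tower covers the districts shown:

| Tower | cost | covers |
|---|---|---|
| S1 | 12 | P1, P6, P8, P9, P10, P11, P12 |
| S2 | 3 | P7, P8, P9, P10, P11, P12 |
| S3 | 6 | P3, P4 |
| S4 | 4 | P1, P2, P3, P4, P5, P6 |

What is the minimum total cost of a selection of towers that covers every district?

7

S2, S4 together cover every district (S2 ∪ S4 = {P1, P2, P3, P4, P5, P6, P7, P8, P9, P10, P11, P12}); total cost 3 + 4 = 7.
No covering selection has total cost below 7.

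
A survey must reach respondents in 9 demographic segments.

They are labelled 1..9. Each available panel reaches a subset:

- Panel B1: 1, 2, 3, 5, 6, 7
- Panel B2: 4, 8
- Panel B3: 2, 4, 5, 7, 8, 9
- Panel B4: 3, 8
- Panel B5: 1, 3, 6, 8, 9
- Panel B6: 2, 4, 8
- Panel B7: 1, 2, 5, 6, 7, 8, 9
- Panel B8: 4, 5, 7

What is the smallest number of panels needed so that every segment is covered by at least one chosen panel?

2

Take {B1, B3}. Their union is {1, 2, 3, 4, 5, 6, 7, 8, 9}, which is all 9 segments.
No single panel has all 9 segments (the largest, B7, has 7), so 2 is optimal.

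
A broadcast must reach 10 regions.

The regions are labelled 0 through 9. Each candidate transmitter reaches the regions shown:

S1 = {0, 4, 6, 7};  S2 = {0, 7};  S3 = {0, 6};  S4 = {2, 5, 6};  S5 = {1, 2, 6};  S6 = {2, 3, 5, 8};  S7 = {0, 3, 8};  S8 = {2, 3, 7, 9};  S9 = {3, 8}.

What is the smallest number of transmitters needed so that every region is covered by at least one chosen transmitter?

4

Take {S1, S5, S6, S8}. Their union is {0, 1, 2, 3, 4, 5, 6, 7, 8, 9}, which is all 10 regions.
Only S5 contains 1, so S5 is forced; the remaining 7 regions need at least 3 more transmitters (each remaining transmitter adds at most 3) — so at least 4 transmitters are needed, and 4 is optimal.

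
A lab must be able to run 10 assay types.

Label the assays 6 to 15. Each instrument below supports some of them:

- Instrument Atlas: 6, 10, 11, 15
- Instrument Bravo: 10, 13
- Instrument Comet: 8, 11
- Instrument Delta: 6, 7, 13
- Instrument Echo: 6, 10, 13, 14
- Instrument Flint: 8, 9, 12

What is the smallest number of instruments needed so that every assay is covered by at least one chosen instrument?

4

Atlas and Delta and Echo and Flint together: Atlas ∪ Delta ∪ Echo ∪ Flint = {6, 7, 8, 9, 10, 11, 12, 13, 14, 15} — every assay is covered.
Only Delta contains 7, so Delta is forced; the remaining 7 assays need at least 3 more instruments (each remaining instrument adds at most 3) — so at least 4 instruments are needed, and 4 is optimal.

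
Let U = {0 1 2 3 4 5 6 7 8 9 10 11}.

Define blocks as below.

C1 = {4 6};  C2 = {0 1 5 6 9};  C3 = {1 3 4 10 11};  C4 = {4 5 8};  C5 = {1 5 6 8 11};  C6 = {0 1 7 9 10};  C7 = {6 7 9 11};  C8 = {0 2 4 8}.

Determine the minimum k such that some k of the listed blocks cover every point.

C3, C4, C7, and C8 cover everything between them: the union {0, 1, 2, 3, 4, 5, 6, 7, 8, 9, 10, 11} is all of U.
No 3 of the 8 blocks cover everything (all 56 combinations miss at least one point), so 4 is optimal.

4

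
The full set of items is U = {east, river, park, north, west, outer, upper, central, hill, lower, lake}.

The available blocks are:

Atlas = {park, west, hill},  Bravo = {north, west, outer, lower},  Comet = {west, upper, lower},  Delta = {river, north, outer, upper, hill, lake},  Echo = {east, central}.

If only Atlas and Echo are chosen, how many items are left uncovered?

6

Union of Atlas, Echo = {east, park, west, central, hill}.
Not covered: river, north, outer, upper, lower, lake — 6 items.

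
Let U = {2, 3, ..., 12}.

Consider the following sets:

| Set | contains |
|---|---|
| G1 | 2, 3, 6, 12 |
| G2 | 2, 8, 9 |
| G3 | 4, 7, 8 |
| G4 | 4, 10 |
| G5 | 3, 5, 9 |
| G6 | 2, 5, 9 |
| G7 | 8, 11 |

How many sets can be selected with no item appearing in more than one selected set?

G1, G4, G7 are pairwise disjoint (G1={2,3,6,12}; G4={4,10}; G7={8,11}).
Every remaining set overlaps one of these, and no 4 of the listed sets are pairwise disjoint, so 3 is the maximum.

3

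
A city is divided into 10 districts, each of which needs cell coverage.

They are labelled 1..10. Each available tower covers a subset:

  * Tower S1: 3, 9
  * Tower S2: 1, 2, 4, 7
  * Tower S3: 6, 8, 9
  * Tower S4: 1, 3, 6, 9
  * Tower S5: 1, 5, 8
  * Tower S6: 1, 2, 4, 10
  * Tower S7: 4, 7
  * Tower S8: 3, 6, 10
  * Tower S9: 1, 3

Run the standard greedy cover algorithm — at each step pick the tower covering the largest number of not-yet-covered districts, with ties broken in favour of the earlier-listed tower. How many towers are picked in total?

4

Greedy: pick S2 (covers 4 new) → pick S3 (covers 3 new) → pick S8 (covers 2 new) → pick S5 (covers 1 new). Total picks: 4.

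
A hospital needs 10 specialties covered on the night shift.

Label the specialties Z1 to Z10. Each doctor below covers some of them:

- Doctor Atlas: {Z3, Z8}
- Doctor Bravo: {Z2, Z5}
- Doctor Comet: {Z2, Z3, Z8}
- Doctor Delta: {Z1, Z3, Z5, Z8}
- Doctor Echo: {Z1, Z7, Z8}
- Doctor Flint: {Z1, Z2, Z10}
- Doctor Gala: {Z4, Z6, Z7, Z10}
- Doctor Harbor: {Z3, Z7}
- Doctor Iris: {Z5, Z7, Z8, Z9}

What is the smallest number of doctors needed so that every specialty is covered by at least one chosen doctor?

Comet and Echo and Gala and Iris together: Comet ∪ Echo ∪ Gala ∪ Iris = {Z1, Z2, Z3, Z4, Z5, Z6, Z7, Z8, Z9, Z10} — every specialty is covered.
No 3 of the 9 doctors cover everything (all 84 combinations miss at least one specialty), so 4 is optimal.

4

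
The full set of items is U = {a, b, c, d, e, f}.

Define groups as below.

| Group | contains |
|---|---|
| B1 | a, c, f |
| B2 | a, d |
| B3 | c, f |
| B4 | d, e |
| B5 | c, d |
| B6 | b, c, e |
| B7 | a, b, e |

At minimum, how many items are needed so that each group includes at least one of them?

The 3 items {c, d, e} hit every group.
No choice of 2 items meets every group, so 3 is the minimum.

3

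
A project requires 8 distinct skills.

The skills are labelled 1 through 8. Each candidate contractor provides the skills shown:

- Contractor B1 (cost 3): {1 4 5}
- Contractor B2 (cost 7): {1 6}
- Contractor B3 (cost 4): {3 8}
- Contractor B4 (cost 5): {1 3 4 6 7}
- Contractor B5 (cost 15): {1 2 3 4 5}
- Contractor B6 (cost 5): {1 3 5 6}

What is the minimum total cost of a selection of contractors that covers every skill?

24

B3, B4, B5 together cover every skill (B3 ∪ B4 ∪ B5 = {1, 2, 3, 4, 5, 6, 7, 8}); total cost 4 + 5 + 15 = 24.
The greedy pick B1, B4, B3, B5 costs 27; no covering selection beats 24.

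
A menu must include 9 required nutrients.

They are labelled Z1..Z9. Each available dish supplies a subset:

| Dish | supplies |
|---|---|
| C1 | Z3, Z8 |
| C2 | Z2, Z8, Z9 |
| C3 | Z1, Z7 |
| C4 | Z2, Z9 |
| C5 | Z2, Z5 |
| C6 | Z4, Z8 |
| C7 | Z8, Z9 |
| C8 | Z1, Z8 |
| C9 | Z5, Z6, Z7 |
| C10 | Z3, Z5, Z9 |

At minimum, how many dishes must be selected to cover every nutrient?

Take {C5, C6, C8, C9, C10}. Their union is {Z1, Z2, Z3, Z4, Z5, Z6, Z7, Z8, Z9}, which is all 9 nutrients.
No 4 of the 10 dishes cover everything (all 210 combinations miss at least one nutrient), so 5 is optimal.

5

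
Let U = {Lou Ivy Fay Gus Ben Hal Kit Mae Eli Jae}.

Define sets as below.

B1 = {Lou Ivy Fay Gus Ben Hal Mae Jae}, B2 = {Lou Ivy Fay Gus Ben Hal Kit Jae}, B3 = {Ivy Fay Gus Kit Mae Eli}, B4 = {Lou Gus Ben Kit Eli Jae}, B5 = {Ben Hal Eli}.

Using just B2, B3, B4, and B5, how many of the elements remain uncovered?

Union of B2, B3, B4, B5 = {Lou, Ivy, Fay, Gus, Ben, Hal, Kit, Mae, Eli, Jae} — that's every element, so 0 are uncovered.

0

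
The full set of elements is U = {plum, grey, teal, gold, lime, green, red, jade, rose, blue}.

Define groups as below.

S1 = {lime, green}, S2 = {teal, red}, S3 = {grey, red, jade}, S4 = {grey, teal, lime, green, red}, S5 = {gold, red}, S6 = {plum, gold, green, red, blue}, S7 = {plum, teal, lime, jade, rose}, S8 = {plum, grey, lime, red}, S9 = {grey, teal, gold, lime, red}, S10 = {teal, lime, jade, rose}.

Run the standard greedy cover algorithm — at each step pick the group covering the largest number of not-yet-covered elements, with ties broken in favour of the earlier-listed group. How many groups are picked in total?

Greedy: pick S4 (covers 5 new) → pick S6 (covers 3 new) → pick S7 (covers 2 new). Total picks: 3.

3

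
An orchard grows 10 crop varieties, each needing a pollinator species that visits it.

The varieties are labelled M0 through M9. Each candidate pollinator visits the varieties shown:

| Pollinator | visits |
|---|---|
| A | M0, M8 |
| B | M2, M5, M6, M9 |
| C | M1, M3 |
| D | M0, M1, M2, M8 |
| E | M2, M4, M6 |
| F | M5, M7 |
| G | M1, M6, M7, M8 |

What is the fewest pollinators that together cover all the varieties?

Take {A, B, C, E, F}. Their union is {M0, M1, M2, M3, M4, M5, M6, M7, M8, M9}, which is all 10 varieties.
No 4 of the 7 pollinators cover everything (all 35 combinations miss at least one variety), so 5 is optimal.

5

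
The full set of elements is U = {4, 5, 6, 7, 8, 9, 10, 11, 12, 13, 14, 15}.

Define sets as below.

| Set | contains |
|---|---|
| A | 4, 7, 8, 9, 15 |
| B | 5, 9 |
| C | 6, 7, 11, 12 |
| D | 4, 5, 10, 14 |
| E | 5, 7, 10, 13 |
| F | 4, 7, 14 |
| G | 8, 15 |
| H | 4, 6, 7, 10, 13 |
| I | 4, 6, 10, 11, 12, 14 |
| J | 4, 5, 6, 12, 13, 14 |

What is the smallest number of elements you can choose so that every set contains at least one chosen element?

4

T = {5, 7, 8, 10} meets every set (each contains at least one member of T), and |T| = 4.
No choice of 3 elements meets every set, so 4 is the minimum.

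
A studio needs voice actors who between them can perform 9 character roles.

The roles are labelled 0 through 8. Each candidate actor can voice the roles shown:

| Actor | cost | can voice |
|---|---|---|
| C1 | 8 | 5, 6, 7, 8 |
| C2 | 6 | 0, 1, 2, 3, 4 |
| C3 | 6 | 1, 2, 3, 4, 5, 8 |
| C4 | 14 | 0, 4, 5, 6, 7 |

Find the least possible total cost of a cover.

C1, C2 together cover every role (C1 ∪ C2 = {0, 1, 2, 3, 4, 5, 6, 7, 8}); total cost 8 + 6 = 14.
The greedy pick C3, C1, C2 costs 20; no covering selection beats 14.

14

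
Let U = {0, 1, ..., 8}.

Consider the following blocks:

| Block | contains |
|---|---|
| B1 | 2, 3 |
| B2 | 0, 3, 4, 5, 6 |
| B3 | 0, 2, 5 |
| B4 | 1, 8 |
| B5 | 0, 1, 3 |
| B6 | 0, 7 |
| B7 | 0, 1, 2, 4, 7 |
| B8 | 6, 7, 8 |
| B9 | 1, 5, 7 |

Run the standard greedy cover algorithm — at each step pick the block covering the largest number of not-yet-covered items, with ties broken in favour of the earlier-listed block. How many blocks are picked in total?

Greedy: pick B2 (covers 5 new) → pick B7 (covers 3 new) → pick B4 (covers 1 new). Total picks: 3.

3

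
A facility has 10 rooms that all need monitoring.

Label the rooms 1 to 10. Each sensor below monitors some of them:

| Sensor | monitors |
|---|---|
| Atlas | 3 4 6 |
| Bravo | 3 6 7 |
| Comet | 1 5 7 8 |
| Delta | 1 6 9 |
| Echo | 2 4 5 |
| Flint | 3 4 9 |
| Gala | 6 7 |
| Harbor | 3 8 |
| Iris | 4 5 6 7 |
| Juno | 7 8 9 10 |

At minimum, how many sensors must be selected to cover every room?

Atlas and Delta and Echo and Juno together: Atlas ∪ Delta ∪ Echo ∪ Juno = {1, 2, 3, 4, 5, 6, 7, 8, 9, 10} — every room is covered.
No 3 of the 10 sensors cover everything (all 120 combinations miss at least one room), so 4 is optimal.

4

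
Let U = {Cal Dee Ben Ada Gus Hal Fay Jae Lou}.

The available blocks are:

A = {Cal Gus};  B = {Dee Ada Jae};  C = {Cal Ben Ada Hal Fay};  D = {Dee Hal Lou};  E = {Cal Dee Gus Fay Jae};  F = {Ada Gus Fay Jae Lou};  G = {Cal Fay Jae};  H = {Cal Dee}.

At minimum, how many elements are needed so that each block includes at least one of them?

3

Take T = {Dee, Gus, Fay}. Each listed block contains at least one of these, so T is a hitting set of size 3.
No choice of 2 elements meets every block, so 3 is the minimum.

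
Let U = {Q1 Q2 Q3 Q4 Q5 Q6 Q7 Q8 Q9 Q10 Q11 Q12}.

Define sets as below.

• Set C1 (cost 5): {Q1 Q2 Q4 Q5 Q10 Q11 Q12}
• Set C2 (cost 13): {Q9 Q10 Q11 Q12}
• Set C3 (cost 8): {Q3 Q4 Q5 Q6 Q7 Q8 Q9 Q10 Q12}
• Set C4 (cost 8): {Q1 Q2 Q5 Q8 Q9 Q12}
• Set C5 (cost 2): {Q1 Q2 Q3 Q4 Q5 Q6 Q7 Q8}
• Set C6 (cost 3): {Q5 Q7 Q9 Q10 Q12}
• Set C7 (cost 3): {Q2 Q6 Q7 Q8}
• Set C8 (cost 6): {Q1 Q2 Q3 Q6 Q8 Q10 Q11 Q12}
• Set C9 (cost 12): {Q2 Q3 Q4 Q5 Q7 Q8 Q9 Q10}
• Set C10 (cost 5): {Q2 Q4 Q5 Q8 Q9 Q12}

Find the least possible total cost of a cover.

C1, C5, C6 together cover every element (C1 ∪ C5 ∪ C6 = {Q1, Q2, Q3, Q4, Q5, Q6, Q7, Q8, Q9, Q10, Q11, Q12}); total cost 5 + 2 + 3 = 10.
No covering selection has total cost below 10.

10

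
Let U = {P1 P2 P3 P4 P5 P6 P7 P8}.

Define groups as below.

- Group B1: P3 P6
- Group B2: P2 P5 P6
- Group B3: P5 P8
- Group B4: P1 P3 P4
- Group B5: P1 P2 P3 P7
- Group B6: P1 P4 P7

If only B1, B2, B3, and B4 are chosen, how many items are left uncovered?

Union of B1, B2, B3, B4 = {P1, P2, P3, P4, P5, P6, P8}.
Not covered: P7 — 1 item.

1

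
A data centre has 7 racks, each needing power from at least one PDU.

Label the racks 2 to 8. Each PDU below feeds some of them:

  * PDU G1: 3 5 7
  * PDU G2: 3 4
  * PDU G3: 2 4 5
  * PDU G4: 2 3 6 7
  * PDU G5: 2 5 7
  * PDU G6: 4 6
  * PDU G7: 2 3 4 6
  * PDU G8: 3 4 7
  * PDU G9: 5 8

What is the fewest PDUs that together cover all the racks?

3

Take {G7, G8, G9}. Their union is {2, 3, 4, 5, 6, 7, 8}, which is all 7 racks.
Only G9 contains 8, so G9 is forced; the remaining 5 racks need at least 2 more PDUs (each remaining PDU adds at most 4) — so at least 3 PDUs are needed, and 3 is optimal.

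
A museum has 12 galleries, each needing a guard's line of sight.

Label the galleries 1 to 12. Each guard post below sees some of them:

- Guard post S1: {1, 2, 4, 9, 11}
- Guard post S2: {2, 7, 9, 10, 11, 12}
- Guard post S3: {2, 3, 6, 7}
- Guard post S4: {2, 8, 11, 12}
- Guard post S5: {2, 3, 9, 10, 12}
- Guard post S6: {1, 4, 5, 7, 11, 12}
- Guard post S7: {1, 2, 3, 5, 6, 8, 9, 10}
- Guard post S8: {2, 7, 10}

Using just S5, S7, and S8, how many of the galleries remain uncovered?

Union of S5, S7, S8 = {1, 2, 3, 5, 6, 7, 8, 9, 10, 12}.
Not covered: 4, 11 — 2 galleries.

2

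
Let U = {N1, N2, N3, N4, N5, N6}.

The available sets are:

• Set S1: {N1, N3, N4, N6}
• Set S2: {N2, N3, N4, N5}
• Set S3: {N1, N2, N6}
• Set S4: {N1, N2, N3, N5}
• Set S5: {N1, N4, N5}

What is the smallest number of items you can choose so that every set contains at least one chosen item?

H = {N1, N4} meets every set (each contains at least one member of H), and |H| = 2.
No single item lies in every set, so at least 2 are needed and 2 is optimal.

2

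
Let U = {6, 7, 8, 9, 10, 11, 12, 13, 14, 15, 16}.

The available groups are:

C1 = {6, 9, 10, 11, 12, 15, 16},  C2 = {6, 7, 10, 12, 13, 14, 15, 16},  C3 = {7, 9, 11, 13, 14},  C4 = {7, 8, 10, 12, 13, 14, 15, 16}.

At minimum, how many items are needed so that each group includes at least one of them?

2

H = {11, 12} meets every group (each contains at least one member of H), and |H| = 2.
No single item lies in every group, so at least 2 are needed and 2 is optimal.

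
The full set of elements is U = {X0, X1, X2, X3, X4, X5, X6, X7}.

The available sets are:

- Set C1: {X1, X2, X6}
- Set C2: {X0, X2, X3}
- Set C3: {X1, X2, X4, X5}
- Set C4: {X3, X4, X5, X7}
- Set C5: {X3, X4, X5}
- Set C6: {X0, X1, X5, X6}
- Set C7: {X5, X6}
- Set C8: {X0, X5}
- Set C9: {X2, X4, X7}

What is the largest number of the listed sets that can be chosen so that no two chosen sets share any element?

C6, C9 are pairwise disjoint (C6={X0,X1,X5,X6}; C9={X2,X4,X7}).
Every remaining set overlaps one of these, and no 3 of the listed sets are pairwise disjoint, so 2 is the maximum.

2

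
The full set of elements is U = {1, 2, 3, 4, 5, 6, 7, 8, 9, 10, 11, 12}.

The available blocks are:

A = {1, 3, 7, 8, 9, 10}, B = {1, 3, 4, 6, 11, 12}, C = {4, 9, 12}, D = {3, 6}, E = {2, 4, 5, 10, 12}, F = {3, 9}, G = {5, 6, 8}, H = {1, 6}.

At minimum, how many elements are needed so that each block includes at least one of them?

T = {3, 4, 6} meets every block (each contains at least one member of T), and |T| = 3.
The blocks E, F, H are pairwise disjoint, so any hitting set needs a separate element for each — at least 3. Hence 3 is optimal.

3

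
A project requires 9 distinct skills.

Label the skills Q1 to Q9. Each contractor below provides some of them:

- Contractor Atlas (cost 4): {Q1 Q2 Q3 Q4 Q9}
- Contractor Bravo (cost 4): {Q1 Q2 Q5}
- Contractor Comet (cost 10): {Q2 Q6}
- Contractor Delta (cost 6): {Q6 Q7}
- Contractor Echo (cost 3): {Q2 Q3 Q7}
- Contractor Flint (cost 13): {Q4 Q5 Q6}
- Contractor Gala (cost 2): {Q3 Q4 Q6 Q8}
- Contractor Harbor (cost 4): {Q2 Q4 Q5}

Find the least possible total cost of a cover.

Atlas, Bravo, Echo, Gala together cover every skill (Atlas ∪ Bravo ∪ Echo ∪ Gala = {Q1, Q2, Q3, Q4, Q5, Q6, Q7, Q8, Q9}); total cost 4 + 4 + 3 + 2 = 13.
No covering selection has total cost below 13.

13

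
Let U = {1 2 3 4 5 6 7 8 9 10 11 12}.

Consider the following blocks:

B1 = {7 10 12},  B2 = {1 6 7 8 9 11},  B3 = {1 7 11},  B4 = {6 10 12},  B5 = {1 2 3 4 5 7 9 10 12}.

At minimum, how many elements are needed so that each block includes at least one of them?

2

The 2 elements {7, 10} hit every block.
The blocks B3, B4 are pairwise disjoint, so any hitting set needs a separate element for each — at least 2. Hence 2 is optimal.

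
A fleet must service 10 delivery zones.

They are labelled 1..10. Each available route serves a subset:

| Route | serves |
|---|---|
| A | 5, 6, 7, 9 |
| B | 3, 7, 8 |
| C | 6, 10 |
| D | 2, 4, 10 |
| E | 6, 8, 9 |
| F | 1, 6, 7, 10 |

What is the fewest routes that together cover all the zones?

4

Take {A, B, D, F}. Their union is {1, 2, 3, 4, 5, 6, 7, 8, 9, 10}, which is all 10 zones.
Only F contains 1, so F is forced; the remaining 6 zones need at least 3 more routes (each remaining route adds at most 2) — so at least 4 routes are needed, and 4 is optimal.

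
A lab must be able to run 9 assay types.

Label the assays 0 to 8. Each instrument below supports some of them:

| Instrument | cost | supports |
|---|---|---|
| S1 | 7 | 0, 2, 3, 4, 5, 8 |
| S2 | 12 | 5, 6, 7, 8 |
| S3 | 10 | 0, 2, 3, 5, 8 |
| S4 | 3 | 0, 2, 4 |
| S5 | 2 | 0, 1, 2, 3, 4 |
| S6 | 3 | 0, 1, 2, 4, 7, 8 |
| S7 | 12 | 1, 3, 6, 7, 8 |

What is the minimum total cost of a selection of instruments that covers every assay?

14

S2, S5 together cover every assay (S2 ∪ S5 = {0, 1, 2, 3, 4, 5, 6, 7, 8}); total cost 12 + 2 = 14.
The greedy pick S5, S6, S2 costs 17; no covering selection beats 14.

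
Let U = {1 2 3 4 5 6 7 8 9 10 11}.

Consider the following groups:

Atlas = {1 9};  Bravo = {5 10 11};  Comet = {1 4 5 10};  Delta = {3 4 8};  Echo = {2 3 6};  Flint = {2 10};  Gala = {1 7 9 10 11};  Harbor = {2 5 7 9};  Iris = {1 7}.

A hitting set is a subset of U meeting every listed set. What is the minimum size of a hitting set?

H = {1, 2, 3, 10} meets every group (each contains at least one member of H), and |H| = 4.
No choice of 3 elements meets every group, so 4 is the minimum.

4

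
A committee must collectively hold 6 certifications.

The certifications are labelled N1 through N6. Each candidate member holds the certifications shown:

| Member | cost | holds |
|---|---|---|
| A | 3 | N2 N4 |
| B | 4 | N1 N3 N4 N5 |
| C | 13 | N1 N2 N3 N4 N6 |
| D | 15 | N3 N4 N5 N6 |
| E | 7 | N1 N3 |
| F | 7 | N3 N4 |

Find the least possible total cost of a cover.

17

B, C together cover every certification (B ∪ C = {N1, N2, N3, N4, N5, N6}); total cost 4 + 13 = 17.
The greedy pick B, A, C costs 20; no covering selection beats 17.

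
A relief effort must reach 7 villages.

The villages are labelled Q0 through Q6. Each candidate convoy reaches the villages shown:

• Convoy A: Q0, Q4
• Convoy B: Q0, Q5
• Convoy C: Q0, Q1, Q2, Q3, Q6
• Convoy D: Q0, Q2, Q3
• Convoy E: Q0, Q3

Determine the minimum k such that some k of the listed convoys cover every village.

3

A and B and C together: A ∪ B ∪ C = {Q0, Q1, Q2, Q3, Q4, Q5, Q6} — every village is covered.
Only C contains Q1, so C is forced; the remaining 2 villages need at least 2 more convoys (each remaining convoy adds at most 1) — so at least 3 convoys are needed, and 3 is optimal.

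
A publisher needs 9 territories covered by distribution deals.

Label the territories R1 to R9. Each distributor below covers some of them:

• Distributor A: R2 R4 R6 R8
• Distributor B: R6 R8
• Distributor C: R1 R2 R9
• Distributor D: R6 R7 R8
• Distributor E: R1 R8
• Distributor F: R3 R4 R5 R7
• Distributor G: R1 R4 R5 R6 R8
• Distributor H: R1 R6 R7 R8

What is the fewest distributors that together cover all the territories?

C and D and F together: C ∪ D ∪ F = {R1, R2, R3, R4, R5, R6, R7, R8, R9} — every territory is covered.
Only F contains R3, so F is forced; the remaining 5 territories need at least 2 more distributors (each remaining distributor adds at most 3) — so at least 3 distributors are needed, and 3 is optimal.

3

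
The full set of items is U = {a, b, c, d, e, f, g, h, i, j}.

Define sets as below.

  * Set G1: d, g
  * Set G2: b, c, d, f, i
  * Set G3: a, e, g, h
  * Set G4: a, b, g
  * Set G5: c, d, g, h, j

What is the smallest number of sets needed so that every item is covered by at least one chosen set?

3

G2, G3, and G5 cover everything between them: the union {a, b, c, d, e, f, g, h, i, j} is all of U.
Only G3 contains e, so G3 is forced; the remaining 6 items need at least 2 more sets (each remaining set adds at most 5) — so at least 3 sets are needed, and 3 is optimal.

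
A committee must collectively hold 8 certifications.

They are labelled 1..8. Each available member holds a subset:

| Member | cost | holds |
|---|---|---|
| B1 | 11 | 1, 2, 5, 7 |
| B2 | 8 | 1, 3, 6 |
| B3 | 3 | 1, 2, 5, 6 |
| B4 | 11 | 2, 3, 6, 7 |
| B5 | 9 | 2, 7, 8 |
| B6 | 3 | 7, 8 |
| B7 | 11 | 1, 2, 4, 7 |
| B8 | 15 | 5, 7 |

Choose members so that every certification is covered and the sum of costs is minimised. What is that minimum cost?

B2, B3, B6, B7 together cover every certification (B2 ∪ B3 ∪ B6 ∪ B7 = {1, 2, 3, 4, 5, 6, 7, 8}); total cost 8 + 3 + 3 + 11 = 25.
No covering selection has total cost below 25.

25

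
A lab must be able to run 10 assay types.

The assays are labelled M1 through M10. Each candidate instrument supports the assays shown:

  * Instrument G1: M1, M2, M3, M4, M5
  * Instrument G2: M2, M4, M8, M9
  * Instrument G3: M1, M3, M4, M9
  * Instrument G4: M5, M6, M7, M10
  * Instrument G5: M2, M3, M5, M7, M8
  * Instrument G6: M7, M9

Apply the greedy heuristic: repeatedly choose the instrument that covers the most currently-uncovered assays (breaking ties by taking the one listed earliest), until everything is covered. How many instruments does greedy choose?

3

Greedy: pick G1 (covers 5 new) → pick G4 (covers 3 new) → pick G2 (covers 2 new). Total picks: 3.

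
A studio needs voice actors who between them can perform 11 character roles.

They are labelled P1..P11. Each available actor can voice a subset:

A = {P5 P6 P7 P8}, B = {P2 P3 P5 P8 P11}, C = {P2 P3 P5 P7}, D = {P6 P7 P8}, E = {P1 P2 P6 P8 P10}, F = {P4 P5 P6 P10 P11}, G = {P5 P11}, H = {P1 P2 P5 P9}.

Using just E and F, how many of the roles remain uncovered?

3

Union of E, F = {P1, P2, P4, P5, P6, P8, P10, P11}.
Not covered: P3, P7, P9 — 3 roles.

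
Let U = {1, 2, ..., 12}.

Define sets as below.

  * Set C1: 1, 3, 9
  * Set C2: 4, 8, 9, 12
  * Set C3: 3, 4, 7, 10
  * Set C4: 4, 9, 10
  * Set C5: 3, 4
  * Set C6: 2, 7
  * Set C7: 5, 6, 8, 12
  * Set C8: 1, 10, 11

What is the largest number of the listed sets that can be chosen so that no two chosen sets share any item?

C5, C6, C7, C8 are pairwise disjoint (C5={3,4}; C6={2,7}; C7={5,6,8,12}; C8={1,10,11}).
Every remaining set overlaps one of these, and no 5 of the listed sets are pairwise disjoint, so 4 is the maximum.

4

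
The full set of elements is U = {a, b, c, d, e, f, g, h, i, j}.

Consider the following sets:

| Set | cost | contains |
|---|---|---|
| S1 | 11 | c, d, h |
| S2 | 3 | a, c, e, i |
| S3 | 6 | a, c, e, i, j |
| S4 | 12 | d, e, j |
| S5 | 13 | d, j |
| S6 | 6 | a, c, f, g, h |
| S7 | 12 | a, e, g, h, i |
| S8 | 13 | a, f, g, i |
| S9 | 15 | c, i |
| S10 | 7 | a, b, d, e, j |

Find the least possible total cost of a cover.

S2, S6, S10 together cover every element (S2 ∪ S6 ∪ S10 = {a, b, c, d, e, f, g, h, i, j}); total cost 3 + 6 + 7 = 16.
No covering selection has total cost below 16.

16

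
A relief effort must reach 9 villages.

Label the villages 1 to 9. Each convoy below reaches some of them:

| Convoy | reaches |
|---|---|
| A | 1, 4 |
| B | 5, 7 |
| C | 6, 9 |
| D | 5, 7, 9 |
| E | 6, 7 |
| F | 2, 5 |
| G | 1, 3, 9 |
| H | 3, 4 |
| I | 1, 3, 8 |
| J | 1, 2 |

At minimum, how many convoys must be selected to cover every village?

A and B and C and I and J together: A ∪ B ∪ C ∪ I ∪ J = {1, 2, 3, 4, 5, 6, 7, 8, 9} — every village is covered.
No 4 of the 10 convoys cover everything (all 210 combinations miss at least one village), so 5 is optimal.

5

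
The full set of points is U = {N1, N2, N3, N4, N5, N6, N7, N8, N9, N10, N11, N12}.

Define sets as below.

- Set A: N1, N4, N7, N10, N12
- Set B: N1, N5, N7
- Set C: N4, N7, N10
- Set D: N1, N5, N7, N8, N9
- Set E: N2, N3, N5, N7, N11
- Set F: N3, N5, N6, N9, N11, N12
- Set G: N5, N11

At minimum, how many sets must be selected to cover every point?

4

C, D, E, and F cover everything between them: the union {N1, N2, N3, N4, N5, N6, N7, N8, N9, N10, N11, N12} is all of U.
No 3 of the 7 sets cover everything (all 35 combinations miss at least one point), so 4 is optimal.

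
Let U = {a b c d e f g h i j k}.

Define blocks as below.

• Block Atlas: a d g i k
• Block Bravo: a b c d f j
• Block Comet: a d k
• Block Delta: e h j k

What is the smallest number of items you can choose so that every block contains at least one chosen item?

2

The 2 items {a, j} hit every block.
No single item lies in every block, so at least 2 are needed and 2 is optimal.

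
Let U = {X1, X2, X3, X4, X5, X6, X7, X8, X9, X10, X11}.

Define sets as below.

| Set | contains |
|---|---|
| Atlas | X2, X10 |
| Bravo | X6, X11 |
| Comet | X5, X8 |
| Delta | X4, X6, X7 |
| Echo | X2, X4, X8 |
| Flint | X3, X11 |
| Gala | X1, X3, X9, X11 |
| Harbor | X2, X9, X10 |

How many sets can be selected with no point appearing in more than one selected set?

4

Atlas, Comet, Delta, Flint are pairwise disjoint (Atlas={X2,X10}; Comet={X5,X8}; Delta={X4,X6,X7}; Flint={X3,X11}).
Every remaining set overlaps one of these, and no 5 of the listed sets are pairwise disjoint, so 4 is the maximum.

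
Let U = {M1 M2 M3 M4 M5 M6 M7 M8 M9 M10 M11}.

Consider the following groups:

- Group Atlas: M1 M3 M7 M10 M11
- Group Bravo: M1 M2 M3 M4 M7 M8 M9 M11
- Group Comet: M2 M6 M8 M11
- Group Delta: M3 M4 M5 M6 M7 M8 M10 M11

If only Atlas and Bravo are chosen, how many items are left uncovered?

Union of Atlas, Bravo = {M1, M2, M3, M4, M7, M8, M9, M10, M11}.
Not covered: M5, M6 — 2 items.

2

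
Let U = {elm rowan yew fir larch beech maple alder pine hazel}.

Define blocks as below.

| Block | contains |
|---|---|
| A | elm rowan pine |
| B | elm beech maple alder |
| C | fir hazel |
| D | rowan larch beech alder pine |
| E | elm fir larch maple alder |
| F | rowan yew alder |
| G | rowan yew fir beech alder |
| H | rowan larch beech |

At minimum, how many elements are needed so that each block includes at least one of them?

Take T = {rowan, alder, hazel}. Each listed block contains at least one of these, so T is a hitting set of size 3.
No choice of 2 elements meets every block, so 3 is the minimum.

3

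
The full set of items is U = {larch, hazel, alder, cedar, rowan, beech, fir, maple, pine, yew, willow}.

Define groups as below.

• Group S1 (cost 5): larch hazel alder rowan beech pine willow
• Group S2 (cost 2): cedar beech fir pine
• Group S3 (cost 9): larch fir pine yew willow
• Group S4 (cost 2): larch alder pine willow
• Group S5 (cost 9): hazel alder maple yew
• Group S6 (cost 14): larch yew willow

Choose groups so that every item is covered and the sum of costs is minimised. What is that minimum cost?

S1, S2, S5 together cover every item (S1 ∪ S2 ∪ S5 = {larch, hazel, alder, cedar, rowan, beech, fir, maple, pine, yew, willow}); total cost 5 + 2 + 9 = 16.
The greedy pick S2, S4, S1, S5 costs 18; no covering selection beats 16.

16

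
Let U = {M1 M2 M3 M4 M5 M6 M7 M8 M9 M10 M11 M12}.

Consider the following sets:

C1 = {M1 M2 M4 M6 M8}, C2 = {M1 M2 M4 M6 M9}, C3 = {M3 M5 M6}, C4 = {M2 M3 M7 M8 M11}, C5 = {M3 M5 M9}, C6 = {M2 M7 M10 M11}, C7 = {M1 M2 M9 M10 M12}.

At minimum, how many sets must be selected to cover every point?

4

Take {C1, C3, C4, C7}. Their union is {M1, M2, M3, M4, M5, M6, M7, M8, M9, M10, M11, M12}, which is all 12 points.
No 3 of the 7 sets cover everything (all 35 combinations miss at least one point), so 4 is optimal.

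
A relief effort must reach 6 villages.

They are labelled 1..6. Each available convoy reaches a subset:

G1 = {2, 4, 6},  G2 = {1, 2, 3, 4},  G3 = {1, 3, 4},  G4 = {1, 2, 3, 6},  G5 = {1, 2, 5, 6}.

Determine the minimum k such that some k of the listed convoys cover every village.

G2 and G5 together: G2 ∪ G5 = {1, 2, 3, 4, 5, 6} — every village is covered.
No single convoy has all 6 villages (the largest, G2, has 4), so 2 is optimal.

2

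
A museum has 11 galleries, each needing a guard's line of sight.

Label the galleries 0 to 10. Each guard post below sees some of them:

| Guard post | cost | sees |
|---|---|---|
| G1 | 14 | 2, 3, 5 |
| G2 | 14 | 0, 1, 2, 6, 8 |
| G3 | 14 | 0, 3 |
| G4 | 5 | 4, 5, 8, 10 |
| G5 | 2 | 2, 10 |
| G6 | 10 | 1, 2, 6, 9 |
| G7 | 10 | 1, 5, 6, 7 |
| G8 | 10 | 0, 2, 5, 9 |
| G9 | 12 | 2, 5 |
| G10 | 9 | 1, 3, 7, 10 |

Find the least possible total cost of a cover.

34

G4, G7, G8, G10 together cover every gallery (G4 ∪ G7 ∪ G8 ∪ G10 = {0, 1, 2, 3, 4, 5, 6, 7, 8, 9, 10}); total cost 5 + 10 + 10 + 9 = 34.
The greedy pick G5, G4, G10, G6, G8 costs 36; no covering selection beats 34.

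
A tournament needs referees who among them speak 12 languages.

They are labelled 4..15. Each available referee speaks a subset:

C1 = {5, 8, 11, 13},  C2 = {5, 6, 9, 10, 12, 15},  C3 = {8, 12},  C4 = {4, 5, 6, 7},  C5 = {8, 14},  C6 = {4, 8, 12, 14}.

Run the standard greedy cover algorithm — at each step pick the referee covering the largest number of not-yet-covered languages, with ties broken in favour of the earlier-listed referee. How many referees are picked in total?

Greedy: pick C2 (covers 6 new) → pick C1 (covers 3 new) → pick C4 (covers 2 new) → pick C5 (covers 1 new). Total picks: 4.

4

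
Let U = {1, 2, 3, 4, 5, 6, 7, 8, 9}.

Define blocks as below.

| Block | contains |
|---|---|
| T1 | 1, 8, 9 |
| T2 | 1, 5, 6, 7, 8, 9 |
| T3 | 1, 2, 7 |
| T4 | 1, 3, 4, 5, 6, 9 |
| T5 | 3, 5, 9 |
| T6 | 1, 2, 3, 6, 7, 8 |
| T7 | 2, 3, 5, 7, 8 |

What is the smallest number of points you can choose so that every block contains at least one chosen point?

2

Take H = {1, 5}. Each listed block contains at least one of these, so H is a hitting set of size 2.
The blocks T3, T5 are pairwise disjoint, so any hitting set needs a separate point for each — at least 2. Hence 2 is optimal.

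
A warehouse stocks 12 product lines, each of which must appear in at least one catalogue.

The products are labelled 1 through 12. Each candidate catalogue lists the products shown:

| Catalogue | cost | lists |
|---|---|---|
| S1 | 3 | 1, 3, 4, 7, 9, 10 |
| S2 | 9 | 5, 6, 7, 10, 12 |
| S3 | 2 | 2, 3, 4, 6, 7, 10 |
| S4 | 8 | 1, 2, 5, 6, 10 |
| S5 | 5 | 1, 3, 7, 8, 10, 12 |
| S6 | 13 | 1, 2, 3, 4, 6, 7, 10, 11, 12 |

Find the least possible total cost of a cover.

29

S1, S4, S5, S6 together cover every product (S1 ∪ S4 ∪ S5 ∪ S6 = {1, 2, 3, 4, 5, 6, 7, 8, 9, 10, 11, 12}); total cost 3 + 8 + 5 + 13 = 29.
The greedy pick S3, S1, S5, S4, S6 costs 31; no covering selection beats 29.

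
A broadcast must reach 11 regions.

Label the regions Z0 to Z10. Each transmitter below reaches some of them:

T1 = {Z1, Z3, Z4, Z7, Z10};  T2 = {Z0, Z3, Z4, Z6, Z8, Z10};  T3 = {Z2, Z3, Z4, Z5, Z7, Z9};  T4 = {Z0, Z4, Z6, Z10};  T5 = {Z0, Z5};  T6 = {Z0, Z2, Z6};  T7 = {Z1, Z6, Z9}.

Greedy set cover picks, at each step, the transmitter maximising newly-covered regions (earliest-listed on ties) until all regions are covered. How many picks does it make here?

3

Greedy: pick T2 (covers 6 new) → pick T3 (covers 4 new) → pick T1 (covers 1 new). Total picks: 3.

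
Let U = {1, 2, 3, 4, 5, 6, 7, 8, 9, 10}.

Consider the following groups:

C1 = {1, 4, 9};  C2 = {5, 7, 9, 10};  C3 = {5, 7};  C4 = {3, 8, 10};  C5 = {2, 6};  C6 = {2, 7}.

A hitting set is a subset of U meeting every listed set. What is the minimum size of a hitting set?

4

Take H = {6, 7, 8, 9}. Each listed group contains at least one of these, so H is a hitting set of size 4.
The groups C1, C3, C4, C5 are pairwise disjoint, so any hitting set needs a separate item for each — at least 4. Hence 4 is optimal.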